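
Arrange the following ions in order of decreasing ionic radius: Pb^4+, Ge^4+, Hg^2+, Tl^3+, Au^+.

Au^+ > Hg^2+ > Tl^3+ > Pb^4+ > Ge^4+

Tabulating Z and e⁻: Ge^4+ has 28 e⁻ (Z=32), Pb^4+ has 78 e⁻ (Z=82), Tl^3+ has 78 e⁻ (Z=81), Hg^2+ has 78 e⁻ (Z=80), Au^+ has 78 e⁻ (Z=79). Ge^4+ < Pb^4+ (same group, 2 shells fewer); Pb^4+ < Tl^3+ (isoelectronic, higher Z=82 is smaller); Tl^3+ < Hg^2+ (isoelectronic, higher Z=81 is smaller); Hg^2+ < Au^+ (isoelectronic, higher Z=80 is smaller).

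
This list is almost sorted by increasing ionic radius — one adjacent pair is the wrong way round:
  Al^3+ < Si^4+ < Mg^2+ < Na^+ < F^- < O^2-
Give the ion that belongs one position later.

Al^3+

Compare adjacent ions: they are isoelectronic (10 e⁻) and Si has more protons than Al (14 vs 13), making Si^4+ smaller — yet in this increasing list Al^3+ sits before Si^4+. Nothing else is reversed, so Al^3+ should move one place to the right.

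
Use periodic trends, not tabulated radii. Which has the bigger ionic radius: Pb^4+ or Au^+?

Isoelectronic series (78 e⁻ each). Size is set by nuclear charge: more protons means a smaller ion. Pb^4+ (Z=82), Au^+ (Z=79).

Au^+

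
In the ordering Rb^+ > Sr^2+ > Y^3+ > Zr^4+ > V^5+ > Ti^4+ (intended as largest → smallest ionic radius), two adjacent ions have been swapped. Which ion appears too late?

Ti^4+

Check each adjacent pair. V^5+ and Ti^4+ are reversed: they are isoelectronic (18 e⁻) and V has more protons than Ti (23 vs 22), making V^5+ smaller. No other neighbouring pair contradicts the periodic trends, so Ti^4+ is the ion listed too late.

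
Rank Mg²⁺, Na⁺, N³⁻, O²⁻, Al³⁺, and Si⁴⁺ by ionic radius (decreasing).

N³⁻ > O²⁻ > Na⁺ > Mg²⁺ > Al³⁺ > Si⁴⁺

Each ion has 10 electrons. The ranking follows nuclear charge in reverse — greater Z gives a smaller radius. Si⁴⁺ (Z=14), Al³⁺ (Z=13), Mg²⁺ (Z=12), Na⁺ (Z=11), O²⁻ (Z=8), N³⁻ (Z=7).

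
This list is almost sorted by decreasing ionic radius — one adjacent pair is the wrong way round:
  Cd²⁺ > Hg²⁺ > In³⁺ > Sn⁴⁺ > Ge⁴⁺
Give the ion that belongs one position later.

Compare adjacent ions: same group and charge — period 5 sits above period 6, so Cd²⁺ is smaller — yet in this decreasing list Cd²⁺ sits before Hg²⁺. Nothing else is reversed, so Cd²⁺ should move one place to the right.

Cd²⁺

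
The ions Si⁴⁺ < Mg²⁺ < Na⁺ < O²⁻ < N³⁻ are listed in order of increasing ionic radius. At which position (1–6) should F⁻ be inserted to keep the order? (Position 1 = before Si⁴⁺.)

All of these have 10 electrons (isoelectronic). With the same electron cloud, the ion with the most protons pulls it in tightest. Nuclear charges: Si⁴⁺ (Z=14), Mg²⁺ (Z=12), Na⁺ (Z=11), F⁻ (Z=9), O²⁻ (Z=8), N³⁻ (Z=7). Highest Z is smallest.
The complete sequence is Si⁴⁺ < Mg²⁺ < Na⁺ < F⁻ < O²⁻ < N³⁻. F⁻ sits at position 4.

4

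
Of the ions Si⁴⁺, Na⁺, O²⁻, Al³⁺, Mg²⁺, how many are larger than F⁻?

Isoelectronic series (10 e⁻ each). Size is set by nuclear charge: more protons means a smaller ion. Si⁴⁺ (Z=14), Al³⁺ (Z=13), Mg²⁺ (Z=12), Na⁺ (Z=11), F⁻ (Z=9), O²⁻ (Z=8).
Relative to F⁻, the ions that are larger are O²⁻. So 1 is larger.

1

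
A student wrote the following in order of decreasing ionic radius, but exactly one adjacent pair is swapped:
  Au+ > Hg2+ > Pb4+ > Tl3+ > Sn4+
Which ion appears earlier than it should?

Pb4+

Check each adjacent pair. Pb4+ and Tl3+ are reversed: Pb4+ and Tl3+ share 78 electrons; the higher nuclear charge on Pb (Z=82) contracts it more, so Pb4+ < Tl3+. No other neighbouring pair contradicts the periodic trends, so Pb4+ is the ion listed too early.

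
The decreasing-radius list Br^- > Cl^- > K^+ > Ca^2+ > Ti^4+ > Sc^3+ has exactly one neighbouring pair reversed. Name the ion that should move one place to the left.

Compare adjacent ions: both have 18 electrons but Z(Ti)=22 > Z(Sc)=21, so Ti^4+ should be the smaller of the two — yet in this decreasing list Ti^4+ sits before Sc^3+. Nothing else is reversed, so Sc^3+ should move one place to the left.

Sc^3+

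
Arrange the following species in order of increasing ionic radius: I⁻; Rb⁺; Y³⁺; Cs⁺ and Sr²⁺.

Electron counts and nuclear charges: Y³⁺ has 36 e⁻ (Z=39), Sr²⁺ has 36 e⁻ (Z=38), Rb⁺ has 36 e⁻ (Z=37), Cs⁺ has 54 e⁻ (Z=55), I⁻ has 54 e⁻ (Z=53). Y³⁺ < Sr²⁺ (both 36 e⁻, Z=39>38); Sr²⁺ < Rb⁺ (both 36 e⁻, Z=38>37); Rb⁺ < Cs⁺ (same group, period 5 vs 6); Cs⁺ < I⁻ (both 54 e⁻, Z=55>53).

Y³⁺ < Sr²⁺ < Rb⁺ < Cs⁺ < I⁻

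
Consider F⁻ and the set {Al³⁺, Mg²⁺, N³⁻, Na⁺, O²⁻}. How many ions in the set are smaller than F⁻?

3

All of these have 10 electrons (isoelectronic). With the same electron cloud, the ion with the most protons pulls it in tightest. Nuclear charges: Al³⁺ (Z=13), Mg²⁺ (Z=12), Na⁺ (Z=11), F⁻ (Z=9), O²⁻ (Z=8), N³⁻ (Z=7). Highest Z is smallest.
Relative to F⁻, the ions that are smaller are Al³⁺, Mg²⁺, Na⁺. Count: 3.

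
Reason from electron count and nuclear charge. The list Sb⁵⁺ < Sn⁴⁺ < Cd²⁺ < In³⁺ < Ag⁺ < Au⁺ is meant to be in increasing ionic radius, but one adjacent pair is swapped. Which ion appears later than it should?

Scanning neighbour by neighbour, only Cd²⁺/In³⁺ violates a trend: they are isoelectronic (46 e⁻) and In has more protons than Cd (49 vs 48), making In³⁺ smaller. That makes In³⁺ the one sitting a position late relative to where it belongs.

In³⁺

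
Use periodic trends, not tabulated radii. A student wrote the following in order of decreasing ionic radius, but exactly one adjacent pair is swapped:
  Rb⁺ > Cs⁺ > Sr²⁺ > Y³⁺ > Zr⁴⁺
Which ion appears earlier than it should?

Rb⁺

The pair Rb⁺, Cs⁺ is the wrong way round — Rb⁺ and Cs⁺ are in one column with the same charge; the lighter period-5 ion has one fewer shell and is smaller. All other adjacent pairs agree with periodic trends, so Rb⁺ is the misplaced ion.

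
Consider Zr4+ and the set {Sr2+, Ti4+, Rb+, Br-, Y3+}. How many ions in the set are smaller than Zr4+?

Tabulating Z and e⁻: Ti4+ (Z=22, 18 e⁻), Zr4+ (Z=40, 36 e⁻), Y3+ (Z=39, 36 e⁻), Sr2+ (Z=38, 36 e⁻), Rb+ (Z=37, 36 e⁻), Br- (Z=35, 36 e⁻). Ti4+ < Zr4+ (same group, period 4 vs 5); Zr4+ < Y3+ (both 36 e⁻, Z=40>39); Y3+ < Sr2+ (both 36 e⁻, Z=39>38); Sr2+ < Rb+ (isoelectronic, higher Z=38 is smaller); Rb+ < Br- (both 36 e⁻, Z=37>35).
Placing each against Zr4+: smaller — Ti4+; larger — Y3+, Sr2+, Rb+, Br-. That's 1.

1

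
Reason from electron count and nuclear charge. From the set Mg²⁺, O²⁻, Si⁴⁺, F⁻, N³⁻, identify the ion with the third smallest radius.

F⁻

These species are isoelectronic with 10 electrons. The only difference is the number of protons: Si⁴⁺ (Z=14), Mg²⁺ (Z=12), F⁻ (Z=9), O²⁻ (Z=8), N³⁻ (Z=7). The strongest nuclear pull (Si⁴⁺) gives the smallest ion.
So the order is Si⁴⁺ < Mg²⁺ < F⁻ < O²⁻ < N³⁻; the 3rd-smallest ion is F⁻.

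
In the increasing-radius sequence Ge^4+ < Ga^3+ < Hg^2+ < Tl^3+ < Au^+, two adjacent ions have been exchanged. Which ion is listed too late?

Tl^3+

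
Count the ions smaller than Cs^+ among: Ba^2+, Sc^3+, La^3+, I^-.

Sc^3+: 18 e⁻, Z=21, La^3+: 54 e⁻, Z=57, Ba^2+: 54 e⁻, Z=56, Cs^+: 54 e⁻, Z=55, I^-: 54 e⁻, Z=53. Sc^3+ < La^3+ (same group, 2 shells fewer); La^3+ < Ba^2+ (both 54 e⁻, Z=57>56); Ba^2+ < Cs^+ (isoelectronic, higher Z=56 is smaller); Cs^+ < I^- (isoelectronic, higher Z=55 is smaller).
Placing each against Cs^+: smaller — Sc^3+, La^3+, Ba^2+; larger — I^-. Count: 3.

3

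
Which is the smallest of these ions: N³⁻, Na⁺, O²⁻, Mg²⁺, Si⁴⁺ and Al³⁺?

Si⁴⁺

Isoelectronic series (10 e⁻ each). Size is set by nuclear charge: more protons means a smaller ion. Si⁴⁺ (Z=14), Al³⁺ (Z=13), Mg²⁺ (Z=12), Na⁺ (Z=11), O²⁻ (Z=8), N³⁻ (Z=7).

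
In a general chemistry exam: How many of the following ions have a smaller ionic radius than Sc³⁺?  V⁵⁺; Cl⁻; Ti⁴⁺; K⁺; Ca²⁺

2

Each ion has 18 electrons. The ranking follows nuclear charge in reverse — greater Z gives a smaller radius. V⁵⁺ (Z=23), Ti⁴⁺ (Z=22), Sc³⁺ (Z=21), Ca²⁺ (Z=20), K⁺ (Z=19), Cl⁻ (Z=17).
Ordering all of them (including Sc³⁺) by radius gives V⁵⁺ < Ti⁴⁺ < Sc³⁺ < Ca²⁺ < K⁺ < Cl⁻. Count: 2.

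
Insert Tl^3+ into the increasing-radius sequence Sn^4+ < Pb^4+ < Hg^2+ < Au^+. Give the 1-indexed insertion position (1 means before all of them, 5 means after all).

3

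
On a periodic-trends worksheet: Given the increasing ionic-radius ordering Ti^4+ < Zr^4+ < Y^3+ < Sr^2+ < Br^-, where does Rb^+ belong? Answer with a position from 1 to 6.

5

First list Z and electron count for each: Ti^4+ has 18 e⁻ (Z=22), Zr^4+ has 36 e⁻ (Z=40), Y^3+ has 36 e⁻ (Z=39), Sr^2+ has 36 e⁻ (Z=38), Rb^+ has 36 e⁻ (Z=37), Br^- has 36 e⁻ (Z=35). Ti^4+ < Zr^4+ (same group, period 4 vs 5); Zr^4+ < Y^3+ (isoelectronic, higher Z=40 is smaller); Y^3+ < Sr^2+ (isoelectronic, higher Z=39 is smaller); Sr^2+ < Rb^+ (isoelectronic, higher Z=38 is smaller); Rb^+ < Br^- (isoelectronic, higher Z=37 is smaller).
The complete sequence is Ti^4+ < Zr^4+ < Y^3+ < Sr^2+ < Rb^+ < Br^-. Rb^+ sits at position 5.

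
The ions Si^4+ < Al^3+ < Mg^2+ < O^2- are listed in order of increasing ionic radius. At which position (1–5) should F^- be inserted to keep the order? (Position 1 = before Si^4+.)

4

These species are isoelectronic with 10 electrons. The only difference is the number of protons: Si^4+ (Z=14), Al^3+ (Z=13), Mg^2+ (Z=12), F^- (Z=9), O^2- (Z=8). The strongest nuclear pull (Si^4+) gives the smallest ion.
The complete sequence is Si^4+ < Al^3+ < Mg^2+ < F^- < O^2-. F^- sits at position 4.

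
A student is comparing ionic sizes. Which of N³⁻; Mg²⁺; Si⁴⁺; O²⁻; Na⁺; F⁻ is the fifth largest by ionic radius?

Isoelectronic series (10 e⁻ each). Size is set by nuclear charge: more protons means a smaller ion. Si⁴⁺ (Z=14), Mg²⁺ (Z=12), Na⁺ (Z=11), F⁻ (Z=9), O²⁻ (Z=8), N³⁻ (Z=7).
Full ascending order: Si⁴⁺ < Mg²⁺ < Na⁺ < F⁻ < O²⁻ < N³⁻. Counting from the largest, position 5 is Mg²⁺.

Mg²⁺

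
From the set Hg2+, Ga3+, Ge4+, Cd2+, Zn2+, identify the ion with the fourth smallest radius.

Ge4+ has 28 e⁻ (Z=32), Ga3+ has 28 e⁻ (Z=31), Zn2+ has 28 e⁻ (Z=30), Cd2+ has 46 e⁻ (Z=48), Hg2+ has 78 e⁻ (Z=80). Ge4+ < Ga3+ (isoelectronic, higher Z=32 is smaller); Ga3+ < Zn2+ (both 28 e⁻, Z=31>30); Zn2+ < Cd2+ (same group, 1 shell fewer); Cd2+ < Hg2+ (same group, 1 shell fewer).
Ordering: Ge4+ < Ga3+ < Zn2+ < Cd2+ < Hg2+. The fourth smallest is Cd2+.

Cd2+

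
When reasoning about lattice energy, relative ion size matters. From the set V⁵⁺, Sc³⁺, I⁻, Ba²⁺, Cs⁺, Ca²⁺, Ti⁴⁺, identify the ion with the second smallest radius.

Work out protons and electrons: V⁵⁺ (Z=23, 18 e⁻), Ti⁴⁺ (Z=22, 18 e⁻), Sc³⁺ (Z=21, 18 e⁻), Ca²⁺ (Z=20, 18 e⁻), Ba²⁺ (Z=56, 54 e⁻), Cs⁺ (Z=55, 54 e⁻), I⁻ (Z=53, 54 e⁻). V⁵⁺ < Ti⁴⁺ (isoelectronic, higher Z=23 is smaller); Ti⁴⁺ < Sc³⁺ (both 18 e⁻, Z=22>21); Sc³⁺ < Ca²⁺ (isoelectronic, higher Z=21 is smaller); Ca²⁺ < Ba²⁺ (same group, period 4 vs 6); Ba²⁺ < Cs⁺ (isoelectronic, higher Z=56 is smaller); Cs⁺ < I⁻ (both 54 e⁻, Z=55>53).
Full ascending order: V⁵⁺ < Ti⁴⁺ < Sc³⁺ < Ca²⁺ < Ba²⁺ < Cs⁺ < I⁻. Counting from the smallest, position 2 is Ti⁴⁺.

Ti⁴⁺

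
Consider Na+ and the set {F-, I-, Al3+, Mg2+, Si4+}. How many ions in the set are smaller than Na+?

Electron counts and nuclear charges: Si4+: 10 e⁻, Z=14, Al3+: 10 e⁻, Z=13, Mg2+: 10 e⁻, Z=12, Na+: 10 e⁻, Z=11, F-: 10 e⁻, Z=9, I-: 54 e⁻, Z=53. Si4+ < Al3+ (both 10 e⁻, Z=14>13); Al3+ < Mg2+ (isoelectronic, higher Z=13 is smaller); Mg2+ < Na+ (isoelectronic, higher Z=12 is smaller); Na+ < F- (both 10 e⁻, Z=11>9); F- < I- (same group, period 2 vs 5).
Ordering all of them (including Na+) by radius gives Si4+ < Al3+ < Mg2+ < Na+ < F- < I-. Count: 3.

3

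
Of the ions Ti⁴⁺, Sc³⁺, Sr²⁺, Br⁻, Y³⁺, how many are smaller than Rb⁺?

Tabulating Z and e⁻: Ti⁴⁺ has 18 e⁻ (Z=22), Sc³⁺ has 18 e⁻ (Z=21), Y³⁺ has 36 e⁻ (Z=39), Sr²⁺ has 36 e⁻ (Z=38), Rb⁺ has 36 e⁻ (Z=37), Br⁻ has 36 e⁻ (Z=35). Ti⁴⁺ < Sc³⁺ (both 18 e⁻, Z=22>21); Sc³⁺ < Y³⁺ (same group, period 4 vs 5); Y³⁺ < Sr²⁺ (isoelectronic, higher Z=39 is smaller); Sr²⁺ < Rb⁺ (both 36 e⁻, Z=38>37); Rb⁺ < Br⁻ (both 36 e⁻, Z=37>35).
Ordering all of them (including Rb⁺) by radius gives Ti⁴⁺ < Sc³⁺ < Y³⁺ < Sr²⁺ < Rb⁺ < Br⁻. So 4 are smaller.

4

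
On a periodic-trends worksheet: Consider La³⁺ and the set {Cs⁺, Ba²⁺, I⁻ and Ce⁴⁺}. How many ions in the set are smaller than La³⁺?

1

Isoelectronic series (54 e⁻ each). Size is set by nuclear charge: more protons means a smaller ion. Ce⁴⁺ (Z=58), La³⁺ (Z=57), Ba²⁺ (Z=56), Cs⁺ (Z=55), I⁻ (Z=53).
Placing each against La³⁺: smaller — Ce⁴⁺; larger — Ba²⁺, Cs⁺, I⁻. That's 1.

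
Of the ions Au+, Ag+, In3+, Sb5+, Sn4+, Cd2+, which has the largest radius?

Sb5+ (Z=51, 46 e⁻), Sn4+ (Z=50, 46 e⁻), In3+ (Z=49, 46 e⁻), Cd2+ (Z=48, 46 e⁻), Ag+ (Z=47, 46 e⁻), Au+ (Z=79, 78 e⁻). Sb5+ < Sn4+ (both 46 e⁻, Z=51>50); Sn4+ < In3+ (isoelectronic, higher Z=50 is smaller); In3+ < Cd2+ (isoelectronic, higher Z=49 is smaller); Cd2+ < Ag+ (both 46 e⁻, Z=48>47); Ag+ < Au+ (same group, period 5 vs 6).

Au+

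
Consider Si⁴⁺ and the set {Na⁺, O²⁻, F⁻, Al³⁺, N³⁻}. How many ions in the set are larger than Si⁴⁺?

Each ion has 10 electrons. The ranking follows nuclear charge in reverse — greater Z gives a smaller radius. Si⁴⁺ (Z=14), Al³⁺ (Z=13), Na⁺ (Z=11), F⁻ (Z=9), O²⁻ (Z=8), N³⁻ (Z=7).
Ordering all of them (including Si⁴⁺) by radius gives Si⁴⁺ < Al³⁺ < Na⁺ < F⁻ < O²⁻ < N³⁻. So 5 are larger.

5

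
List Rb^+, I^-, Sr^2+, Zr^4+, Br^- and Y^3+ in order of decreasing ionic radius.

I^- > Br^- > Rb^+ > Sr^2+ > Y^3+ > Zr^4+

First list Z and electron count for each: Zr^4+ has 36 e⁻ (Z=40), Y^3+ has 36 e⁻ (Z=39), Sr^2+ has 36 e⁻ (Z=38), Rb^+ has 36 e⁻ (Z=37), Br^- has 36 e⁻ (Z=35), I^- has 54 e⁻ (Z=53). Zr^4+ < Y^3+ (isoelectronic, higher Z=40 is smaller); Y^3+ < Sr^2+ (both 36 e⁻, Z=39>38); Sr^2+ < Rb^+ (both 36 e⁻, Z=38>37); Rb^+ < Br^- (both 36 e⁻, Z=37>35); Br^- < I^- (same group, 1 shell fewer).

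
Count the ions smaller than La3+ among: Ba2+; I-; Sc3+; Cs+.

1

Tabulating Z and e⁻: Sc3+ has 18 e⁻ (Z=21), La3+ has 54 e⁻ (Z=57), Ba2+ has 54 e⁻ (Z=56), Cs+ has 54 e⁻ (Z=55), I- has 54 e⁻ (Z=53). Sc3+ < La3+ (same group, period 4 vs 6); La3+ < Ba2+ (isoelectronic, higher Z=57 is smaller); Ba2+ < Cs+ (isoelectronic, higher Z=56 is smaller); Cs+ < I- (both 54 e⁻, Z=55>53).
Ordering all of them (including La3+) by radius gives Sc3+ < La3+ < Ba2+ < Cs+ < I-. Count: 1.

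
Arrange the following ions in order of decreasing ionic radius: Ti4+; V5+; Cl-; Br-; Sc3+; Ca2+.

Br- > Cl- > Ca2+ > Sc3+ > Ti4+ > V5+

Work out protons and electrons: V5+ has 18 e⁻ (Z=23), Ti4+ has 18 e⁻ (Z=22), Sc3+ has 18 e⁻ (Z=21), Ca2+ has 18 e⁻ (Z=20), Cl- has 18 e⁻ (Z=17), Br- has 36 e⁻ (Z=35). V5+ < Ti4+ (isoelectronic, higher Z=23 is smaller); Ti4+ < Sc3+ (isoelectronic, higher Z=22 is smaller); Sc3+ < Ca2+ (isoelectronic, higher Z=21 is smaller); Ca2+ < Cl- (isoelectronic, higher Z=20 is smaller); Cl- < Br- (same group, period 3 vs 4).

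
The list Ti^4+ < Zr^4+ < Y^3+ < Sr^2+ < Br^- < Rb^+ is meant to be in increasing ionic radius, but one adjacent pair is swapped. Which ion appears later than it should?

The pair Br^-, Rb^+ is the wrong way round — they are isoelectronic (36 e⁻) and Rb has more protons than Br (37 vs 35), making Rb^+ smaller. All other adjacent pairs agree with periodic trends, so Rb^+ is the misplaced ion.

Rb^+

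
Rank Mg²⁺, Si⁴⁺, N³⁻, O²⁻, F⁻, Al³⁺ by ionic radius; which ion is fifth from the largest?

All of these have 10 electrons (isoelectronic). With the same electron cloud, the ion with the most protons pulls it in tightest. Nuclear charges: Si⁴⁺ (Z=14), Al³⁺ (Z=13), Mg²⁺ (Z=12), F⁻ (Z=9), O²⁻ (Z=8), N³⁻ (Z=7). Highest Z is smallest.
Full ascending order: Si⁴⁺ < Al³⁺ < Mg²⁺ < F⁻ < O²⁻ < N³⁻. Counting from the largest, position 5 is Al³⁺.

Al³⁺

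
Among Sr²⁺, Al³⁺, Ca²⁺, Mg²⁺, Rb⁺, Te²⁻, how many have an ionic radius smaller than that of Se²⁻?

5

Tabulating Z and e⁻: Al³⁺: 10 e⁻, Z=13, Mg²⁺: 10 e⁻, Z=12, Ca²⁺: 18 e⁻, Z=20, Sr²⁺: 36 e⁻, Z=38, Rb⁺: 36 e⁻, Z=37, Se²⁻: 36 e⁻, Z=34, Te²⁻: 54 e⁻, Z=52. Al³⁺ < Mg²⁺ (isoelectronic, higher Z=13 is smaller); Mg²⁺ < Ca²⁺ (same group, 1 shell fewer); Ca²⁺ < Sr²⁺ (same group, 1 shell fewer); Sr²⁺ < Rb⁺ (isoelectronic, higher Z=38 is smaller); Rb⁺ < Se²⁻ (isoelectronic, higher Z=37 is smaller); Se²⁻ < Te²⁻ (same group, 1 shell fewer).
Relative to Se²⁻, the ions that are smaller are Al³⁺, Mg²⁺, Ca²⁺, Sr²⁺, Rb⁺. So 5 are smaller.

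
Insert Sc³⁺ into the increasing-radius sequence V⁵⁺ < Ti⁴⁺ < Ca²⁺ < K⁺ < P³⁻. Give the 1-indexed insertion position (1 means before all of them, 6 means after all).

3

Isoelectronic series (18 e⁻ each). Size is set by nuclear charge: more protons means a smaller ion. V⁵⁺ (Z=23), Ti⁴⁺ (Z=22), Sc³⁺ (Z=21), Ca²⁺ (Z=20), K⁺ (Z=19), P³⁻ (Z=15).
The complete sequence is V⁵⁺ < Ti⁴⁺ < Sc³⁺ < Ca²⁺ < K⁺ < P³⁻. Sc³⁺ sits at position 3.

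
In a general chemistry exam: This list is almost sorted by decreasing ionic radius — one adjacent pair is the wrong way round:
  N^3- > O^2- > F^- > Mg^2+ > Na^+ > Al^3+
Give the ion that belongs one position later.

Mg^2+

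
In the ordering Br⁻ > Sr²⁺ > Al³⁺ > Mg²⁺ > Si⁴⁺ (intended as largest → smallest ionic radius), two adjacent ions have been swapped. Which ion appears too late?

Scanning neighbour by neighbour, only Al³⁺/Mg²⁺ violates a trend: both have 10 electrons but Z(Al)=13 > Z(Mg)=12, so Al³⁺ should be the smaller of the two. That makes Mg²⁺ the one sitting a position late relative to where it belongs.

Mg²⁺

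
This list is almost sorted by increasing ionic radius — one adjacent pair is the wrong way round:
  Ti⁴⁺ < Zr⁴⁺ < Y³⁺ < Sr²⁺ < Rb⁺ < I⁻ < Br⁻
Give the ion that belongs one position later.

Scanning neighbour by neighbour, only I⁻/Br⁻ violates a trend: same group and charge — period 4 sits above period 5, so Br⁻ is smaller. That makes I⁻ the one sitting a position early relative to where it belongs.

I⁻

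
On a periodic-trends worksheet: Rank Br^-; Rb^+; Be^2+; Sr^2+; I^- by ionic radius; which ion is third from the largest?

Rb^+

First list Z and electron count for each: Be^2+ (Z=4, 2 e⁻), Sr^2+ (Z=38, 36 e⁻), Rb^+ (Z=37, 36 e⁻), Br^- (Z=35, 36 e⁻), I^- (Z=53, 54 e⁻). Be^2+ < Sr^2+ (same group, 3 shells fewer); Sr^2+ < Rb^+ (isoelectronic, higher Z=38 is smaller); Rb^+ < Br^- (isoelectronic, higher Z=37 is smaller); Br^- < I^- (same group, period 4 vs 5).
Full ascending order: Be^2+ < Sr^2+ < Rb^+ < Br^- < I^-. Counting from the largest, position 3 is Rb^+.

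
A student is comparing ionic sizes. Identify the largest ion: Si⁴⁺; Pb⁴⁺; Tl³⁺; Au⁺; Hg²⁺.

Au⁺

First list Z and electron count for each: Si⁴⁺ has 10 e⁻ (Z=14), Pb⁴⁺ has 78 e⁻ (Z=82), Tl³⁺ has 78 e⁻ (Z=81), Hg²⁺ has 78 e⁻ (Z=80), Au⁺ has 78 e⁻ (Z=79). Si⁴⁺ < Pb⁴⁺ (same group, period 3 vs 6); Pb⁴⁺ < Tl³⁺ (both 78 e⁻, Z=82>81); Tl³⁺ < Hg²⁺ (isoelectronic, higher Z=81 is smaller); Hg²⁺ < Au⁺ (both 78 e⁻, Z=80>79).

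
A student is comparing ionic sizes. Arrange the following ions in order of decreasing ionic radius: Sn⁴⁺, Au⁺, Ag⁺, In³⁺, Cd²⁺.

Au⁺ > Ag⁺ > Cd²⁺ > In³⁺ > Sn⁴⁺

First list Z and electron count for each: Sn⁴⁺ (Z=50, 46 e⁻), In³⁺ (Z=49, 46 e⁻), Cd²⁺ (Z=48, 46 e⁻), Ag⁺ (Z=47, 46 e⁻), Au⁺ (Z=79, 78 e⁻). Sn⁴⁺ < In³⁺ (both 46 e⁻, Z=50>49); In³⁺ < Cd²⁺ (isoelectronic, higher Z=49 is smaller); Cd²⁺ < Ag⁺ (both 46 e⁻, Z=48>47); Ag⁺ < Au⁺ (same group, 1 shell fewer).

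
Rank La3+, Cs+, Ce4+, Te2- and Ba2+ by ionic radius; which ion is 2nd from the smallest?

La3+

Each ion has 54 electrons. The ranking follows nuclear charge in reverse — greater Z gives a smaller radius. Ce4+ (Z=58), La3+ (Z=57), Ba2+ (Z=56), Cs+ (Z=55), Te2- (Z=52).
That gives Ce4+ < La3+ < Ba2+ < Cs+ < Te2-. From the smallest end, number 2 is La3+.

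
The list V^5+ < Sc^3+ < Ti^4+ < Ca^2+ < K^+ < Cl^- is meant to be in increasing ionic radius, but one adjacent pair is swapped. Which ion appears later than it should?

Check each adjacent pair. Sc^3+ and Ti^4+ are reversed: both have 18 electrons but Z(Ti)=22 > Z(Sc)=21, so Ti^4+ should be the smaller of the two. No other neighbouring pair contradicts the periodic trends, so Ti^4+ is the ion listed too late.

Ti^4+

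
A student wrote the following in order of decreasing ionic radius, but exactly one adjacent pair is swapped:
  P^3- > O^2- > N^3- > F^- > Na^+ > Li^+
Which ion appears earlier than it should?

O^2-

Compare adjacent ions: both have 10 electrons but Z(O)=8 > Z(N)=7, so O^2- should be the smaller of the two — yet in this decreasing list O^2- sits before N^3-. Nothing else is reversed, so O^2- should move one place to the right.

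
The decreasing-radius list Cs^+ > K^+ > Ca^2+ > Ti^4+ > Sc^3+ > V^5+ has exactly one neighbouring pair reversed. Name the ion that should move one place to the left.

Sc^3+

Check each adjacent pair. Ti^4+ and Sc^3+ are reversed: they are isoelectronic (18 e⁻) and Ti has more protons than Sc (22 vs 21), making Ti^4+ smaller. No other neighbouring pair contradicts the periodic trends, so Sc^3+ is the ion listed too late.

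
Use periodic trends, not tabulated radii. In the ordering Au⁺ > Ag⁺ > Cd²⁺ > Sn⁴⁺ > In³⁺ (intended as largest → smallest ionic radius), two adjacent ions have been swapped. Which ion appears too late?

Check each adjacent pair. Sn⁴⁺ and In³⁺ are reversed: Sn⁴⁺ and In³⁺ share 46 electrons; the higher nuclear charge on Sn (Z=50) contracts it more, so Sn⁴⁺ < In³⁺. No other neighbouring pair contradicts the periodic trends, so In³⁺ is the ion listed too late.

In³⁺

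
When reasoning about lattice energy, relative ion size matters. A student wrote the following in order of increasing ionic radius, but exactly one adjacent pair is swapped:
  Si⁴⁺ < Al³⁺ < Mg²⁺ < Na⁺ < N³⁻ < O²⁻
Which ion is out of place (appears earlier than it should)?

N³⁻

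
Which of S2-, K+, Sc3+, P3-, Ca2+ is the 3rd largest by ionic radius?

Each ion has 18 electrons. The ranking follows nuclear charge in reverse — greater Z gives a smaller radius. Sc3+ (Z=21), Ca2+ (Z=20), K+ (Z=19), S2- (Z=16), P3- (Z=15).
Full ascending order: Sc3+ < Ca2+ < K+ < S2- < P3-. Counting from the largest, position 3 is K+.

K+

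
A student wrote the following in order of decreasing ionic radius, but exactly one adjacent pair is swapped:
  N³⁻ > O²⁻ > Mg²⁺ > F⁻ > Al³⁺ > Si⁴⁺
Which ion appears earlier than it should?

Scanning neighbour by neighbour, only Mg²⁺/F⁻ violates a trend: Mg²⁺ and F⁻ share 10 electrons; the higher nuclear charge on Mg (Z=12) contracts it more, so Mg²⁺ < F⁻. That makes Mg²⁺ the one sitting a position early relative to where it belongs.

Mg²⁺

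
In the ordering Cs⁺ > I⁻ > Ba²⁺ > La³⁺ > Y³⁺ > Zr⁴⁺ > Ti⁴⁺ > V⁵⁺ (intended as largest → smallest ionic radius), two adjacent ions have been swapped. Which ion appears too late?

Scanning neighbour by neighbour, only Cs⁺/I⁻ violates a trend: they are isoelectronic (54 e⁻) and Cs has more protons than I (55 vs 53), making Cs⁺ smaller. That makes I⁻ the one sitting a position late relative to where it belongs.

I⁻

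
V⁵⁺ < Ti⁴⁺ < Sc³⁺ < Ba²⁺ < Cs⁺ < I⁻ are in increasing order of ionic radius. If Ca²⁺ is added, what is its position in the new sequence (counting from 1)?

4

First list Z and electron count for each: V⁵⁺ (Z=23, 18 e⁻), Ti⁴⁺ (Z=22, 18 e⁻), Sc³⁺ (Z=21, 18 e⁻), Ca²⁺ (Z=20, 18 e⁻), Ba²⁺ (Z=56, 54 e⁻), Cs⁺ (Z=55, 54 e⁻), I⁻ (Z=53, 54 e⁻). V⁵⁺ < Ti⁴⁺ (isoelectronic, higher Z=23 is smaller); Ti⁴⁺ < Sc³⁺ (isoelectronic, higher Z=22 is smaller); Sc³⁺ < Ca²⁺ (isoelectronic, higher Z=21 is smaller); Ca²⁺ < Ba²⁺ (same group, 2 shells fewer); Ba²⁺ < Cs⁺ (isoelectronic, higher Z=56 is smaller); Cs⁺ < I⁻ (both 54 e⁻, Z=55>53).
Putting Ca²⁺ in gives V⁵⁺ < Ti⁴⁺ < Sc³⁺ < Ca²⁺ < Ba²⁺ < Cs⁺ < I⁻; it lands at slot 4.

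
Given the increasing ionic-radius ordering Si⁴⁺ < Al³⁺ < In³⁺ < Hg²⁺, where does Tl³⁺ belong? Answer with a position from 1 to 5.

4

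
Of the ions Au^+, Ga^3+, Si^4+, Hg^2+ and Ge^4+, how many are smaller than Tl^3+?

Electron counts and nuclear charges: Si^4+ has 10 e⁻ (Z=14), Ge^4+ has 28 e⁻ (Z=32), Ga^3+ has 28 e⁻ (Z=31), Tl^3+ has 78 e⁻ (Z=81), Hg^2+ has 78 e⁻ (Z=80), Au^+ has 78 e⁻ (Z=79). Si^4+ < Ge^4+ (same group, period 3 vs 4); Ge^4+ < Ga^3+ (isoelectronic, higher Z=32 is smaller); Ga^3+ < Tl^3+ (same group, period 4 vs 6); Tl^3+ < Hg^2+ (both 78 e⁻, Z=81>80); Hg^2+ < Au^+ (both 78 e⁻, Z=80>79).
Overall: Si^4+ < Ge^4+ < Ga^3+ < Tl^3+ < Hg^2+ < Au^+. Tl^3+ has 3 below it and 2 above. Count: 3.

3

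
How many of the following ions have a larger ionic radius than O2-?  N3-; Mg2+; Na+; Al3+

1

Each ion has 10 electrons. The ranking follows nuclear charge in reverse — greater Z gives a smaller radius. Al3+ (Z=13), Mg2+ (Z=12), Na+ (Z=11), O2- (Z=8), N3- (Z=7).
Placing each against O2-: smaller — Al3+, Mg2+, Na+; larger — N3-. So 1 is larger.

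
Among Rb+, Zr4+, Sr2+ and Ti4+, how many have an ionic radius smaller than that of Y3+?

Tabulating Z and e⁻: Ti4+ (Z=22, 18 e⁻), Zr4+ (Z=40, 36 e⁻), Y3+ (Z=39, 36 e⁻), Sr2+ (Z=38, 36 e⁻), Rb+ (Z=37, 36 e⁻). Ti4+ < Zr4+ (same group, 1 shell fewer); Zr4+ < Y3+ (isoelectronic, higher Z=40 is smaller); Y3+ < Sr2+ (both 36 e⁻, Z=39>38); Sr2+ < Rb+ (isoelectronic, higher Z=38 is smaller).
Ordering all of them (including Y3+) by radius gives Ti4+ < Zr4+ < Y3+ < Sr2+ < Rb+. That's 2.

2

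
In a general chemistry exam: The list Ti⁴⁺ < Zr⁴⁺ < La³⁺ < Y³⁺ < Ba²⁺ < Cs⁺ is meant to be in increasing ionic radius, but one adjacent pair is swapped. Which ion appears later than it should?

The pair La³⁺, Y³⁺ is the wrong way round — same group and charge — period 5 sits above period 6, so Y³⁺ is smaller. All other adjacent pairs agree with periodic trends, so Y³⁺ is the misplaced ion.

Y³⁺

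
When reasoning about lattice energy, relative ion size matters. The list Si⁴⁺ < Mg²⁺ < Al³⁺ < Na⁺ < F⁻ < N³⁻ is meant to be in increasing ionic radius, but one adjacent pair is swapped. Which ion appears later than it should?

Al³⁺

Scanning neighbour by neighbour, only Mg²⁺/Al³⁺ violates a trend: both have 10 electrons but Z(Al)=13 > Z(Mg)=12, so Al³⁺ should be the smaller of the two. That makes Al³⁺ the one sitting a position late relative to where it belongs.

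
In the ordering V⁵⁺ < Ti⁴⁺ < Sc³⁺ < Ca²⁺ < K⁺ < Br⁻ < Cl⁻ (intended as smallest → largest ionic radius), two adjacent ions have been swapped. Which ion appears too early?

Br⁻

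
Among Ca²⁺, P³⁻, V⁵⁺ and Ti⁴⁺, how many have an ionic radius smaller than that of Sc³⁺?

2

These species are isoelectronic with 18 electrons. The only difference is the number of protons: V⁵⁺ (Z=23), Ti⁴⁺ (Z=22), Sc³⁺ (Z=21), Ca²⁺ (Z=20), P³⁻ (Z=15). The strongest nuclear pull (V⁵⁺) gives the smallest ion.
Relative to Sc³⁺, the ions that are smaller are V⁵⁺, Ti⁴⁺. So 2 are smaller.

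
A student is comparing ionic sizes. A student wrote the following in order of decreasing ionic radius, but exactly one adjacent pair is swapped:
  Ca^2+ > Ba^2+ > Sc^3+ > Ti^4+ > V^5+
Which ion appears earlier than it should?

Compare adjacent ions: both in group 2 with the same charge; Ca^2+ (period 4) has the smaller radius — yet in this decreasing list Ca^2+ sits before Ba^2+. Nothing else is reversed, so Ca^2+ should move one place to the right.

Ca^2+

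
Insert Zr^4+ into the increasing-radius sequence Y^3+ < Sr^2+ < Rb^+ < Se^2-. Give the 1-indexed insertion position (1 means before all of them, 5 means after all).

Isoelectronic series (36 e⁻ each). Size is set by nuclear charge: more protons means a smaller ion. Zr^4+ (Z=40), Y^3+ (Z=39), Sr^2+ (Z=38), Rb^+ (Z=37), Se^2- (Z=34).
Putting Zr^4+ in gives Zr^4+ < Y^3+ < Sr^2+ < Rb^+ < Se^2-; it lands at slot 1.

1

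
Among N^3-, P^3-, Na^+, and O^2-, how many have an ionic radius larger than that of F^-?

Na^+: 10 e⁻, Z=11, F^-: 10 e⁻, Z=9, O^2-: 10 e⁻, Z=8, N^3-: 10 e⁻, Z=7, P^3-: 18 e⁻, Z=15. Na^+ < F^- (both 10 e⁻, Z=11>9); F^- < O^2- (both 10 e⁻, Z=9>8); O^2- < N^3- (both 10 e⁻, Z=8>7); N^3- < P^3- (same group, period 2 vs 3).
Ordering all of them (including F^-) by radius gives Na^+ < F^- < O^2- < N^3- < P^3-. Count: 3.

3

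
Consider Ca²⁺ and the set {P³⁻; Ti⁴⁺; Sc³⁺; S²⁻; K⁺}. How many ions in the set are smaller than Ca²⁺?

2

These species are isoelectronic with 18 electrons. The only difference is the number of protons: Ti⁴⁺ (Z=22), Sc³⁺ (Z=21), Ca²⁺ (Z=20), K⁺ (Z=19), S²⁻ (Z=16), P³⁻ (Z=15). The strongest nuclear pull (Ti⁴⁺) gives the smallest ion.
Overall: Ti⁴⁺ < Sc³⁺ < Ca²⁺ < K⁺ < S²⁻ < P³⁻. Ca²⁺ has 2 below it and 3 above. So 2 are smaller.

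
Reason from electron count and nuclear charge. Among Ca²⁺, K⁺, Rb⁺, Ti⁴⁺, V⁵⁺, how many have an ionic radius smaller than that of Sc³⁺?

2

Work out protons and electrons: V⁵⁺: 18 e⁻, Z=23, Ti⁴⁺: 18 e⁻, Z=22, Sc³⁺: 18 e⁻, Z=21, Ca²⁺: 18 e⁻, Z=20, K⁺: 18 e⁻, Z=19, Rb⁺: 36 e⁻, Z=37. V⁵⁺ < Ti⁴⁺ (isoelectronic, higher Z=23 is smaller); Ti⁴⁺ < Sc³⁺ (isoelectronic, higher Z=22 is smaller); Sc³⁺ < Ca²⁺ (isoelectronic, higher Z=21 is smaller); Ca²⁺ < K⁺ (both 18 e⁻, Z=20>19); K⁺ < Rb⁺ (same group, 1 shell fewer).
Overall: V⁵⁺ < Ti⁴⁺ < Sc³⁺ < Ca²⁺ < K⁺ < Rb⁺. Sc³⁺ has 2 below it and 3 above. Count: 2.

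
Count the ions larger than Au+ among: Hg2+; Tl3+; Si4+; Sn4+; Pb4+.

Electron counts and nuclear charges: Si4+ (Z=14, 10 e⁻), Sn4+ (Z=50, 46 e⁻), Pb4+ (Z=82, 78 e⁻), Tl3+ (Z=81, 78 e⁻), Hg2+ (Z=80, 78 e⁻), Au+ (Z=79, 78 e⁻). Si4+ < Sn4+ (same group, period 3 vs 5); Sn4+ < Pb4+ (same group, period 5 vs 6); Pb4+ < Tl3+ (isoelectronic, higher Z=82 is smaller); Tl3+ < Hg2+ (both 78 e⁻, Z=81>80); Hg2+ < Au+ (both 78 e⁻, Z=80>79).
Placing each against Au+: smaller — Si4+, Sn4+, Pb4+, Tl3+, Hg2+; larger — none. So 0 are larger.

0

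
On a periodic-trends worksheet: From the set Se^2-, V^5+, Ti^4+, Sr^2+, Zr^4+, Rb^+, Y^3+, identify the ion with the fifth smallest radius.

Sr^2+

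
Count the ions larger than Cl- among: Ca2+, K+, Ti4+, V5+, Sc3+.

0

Isoelectronic series (18 e⁻ each). Size is set by nuclear charge: more protons means a smaller ion. V5+ (Z=23), Ti4+ (Z=22), Sc3+ (Z=21), Ca2+ (Z=20), K+ (Z=19), Cl- (Z=17).
Ordering all of them (including Cl-) by radius gives V5+ < Ti4+ < Sc3+ < Ca2+ < K+ < Cl-. That's 0.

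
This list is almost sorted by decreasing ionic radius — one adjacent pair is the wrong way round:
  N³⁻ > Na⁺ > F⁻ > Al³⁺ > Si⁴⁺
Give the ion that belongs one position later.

Na⁺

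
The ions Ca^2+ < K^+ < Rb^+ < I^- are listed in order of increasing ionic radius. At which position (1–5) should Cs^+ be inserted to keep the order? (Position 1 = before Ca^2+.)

First list Z and electron count for each: Ca^2+ (Z=20, 18 e⁻), K^+ (Z=19, 18 e⁻), Rb^+ (Z=37, 36 e⁻), Cs^+ (Z=55, 54 e⁻), I^- (Z=53, 54 e⁻). Ca^2+ < K^+ (both 18 e⁻, Z=20>19); K^+ < Rb^+ (same group, 1 shell fewer); Rb^+ < Cs^+ (same group, 1 shell fewer); Cs^+ < I^- (both 54 e⁻, Z=55>53).
Merged order: Ca^2+ < K^+ < Rb^+ < Cs^+ < I^- — Cs^+ is number 4.

4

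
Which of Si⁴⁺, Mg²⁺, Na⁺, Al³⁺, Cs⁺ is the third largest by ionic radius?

Mg²⁺

Si⁴⁺ has 10 e⁻ (Z=14), Al³⁺ has 10 e⁻ (Z=13), Mg²⁺ has 10 e⁻ (Z=12), Na⁺ has 10 e⁻ (Z=11), Cs⁺ has 54 e⁻ (Z=55). Si⁴⁺ < Al³⁺ (both 10 e⁻, Z=14>13); Al³⁺ < Mg²⁺ (both 10 e⁻, Z=13>12); Mg²⁺ < Na⁺ (isoelectronic, higher Z=12 is smaller); Na⁺ < Cs⁺ (same group, period 3 vs 6).
So the order is Si⁴⁺ < Al³⁺ < Mg²⁺ < Na⁺ < Cs⁺; the 3rd-largest ion is Mg²⁺.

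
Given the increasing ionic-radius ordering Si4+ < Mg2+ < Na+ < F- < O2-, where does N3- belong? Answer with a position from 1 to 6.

6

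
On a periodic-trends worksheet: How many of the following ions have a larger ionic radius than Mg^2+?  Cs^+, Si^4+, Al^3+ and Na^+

2

First list Z and electron count for each: Si^4+ has 10 e⁻ (Z=14), Al^3+ has 10 e⁻ (Z=13), Mg^2+ has 10 e⁻ (Z=12), Na^+ has 10 e⁻ (Z=11), Cs^+ has 54 e⁻ (Z=55). Si^4+ < Al^3+ (isoelectronic, higher Z=14 is smaller); Al^3+ < Mg^2+ (isoelectronic, higher Z=13 is smaller); Mg^2+ < Na^+ (isoelectronic, higher Z=12 is smaller); Na^+ < Cs^+ (same group, 3 shells fewer).
Ordering all of them (including Mg^2+) by radius gives Si^4+ < Al^3+ < Mg^2+ < Na^+ < Cs^+. So 2 are larger.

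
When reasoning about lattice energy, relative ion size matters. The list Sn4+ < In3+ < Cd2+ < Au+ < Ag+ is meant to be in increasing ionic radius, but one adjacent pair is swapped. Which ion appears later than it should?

Compare adjacent ions: same group and charge — period 5 sits above period 6, so Ag+ is smaller — yet in this increasing list Au+ sits before Ag+. Nothing else is reversed, so Ag+ should move one place to the left.

Ag+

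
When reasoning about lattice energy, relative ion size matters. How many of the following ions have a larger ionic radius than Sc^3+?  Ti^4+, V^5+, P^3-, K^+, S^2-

3

Isoelectronic series (18 e⁻ each). Size is set by nuclear charge: more protons means a smaller ion. V^5+ (Z=23), Ti^4+ (Z=22), Sc^3+ (Z=21), K^+ (Z=19), S^2- (Z=16), P^3- (Z=15).
Ordering all of them (including Sc^3+) by radius gives V^5+ < Ti^4+ < Sc^3+ < K^+ < S^2- < P^3-. That's 3.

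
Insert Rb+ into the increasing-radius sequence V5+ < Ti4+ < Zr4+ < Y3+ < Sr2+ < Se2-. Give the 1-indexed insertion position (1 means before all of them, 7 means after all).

Work out protons and electrons: V5+: 18 e⁻, Z=23, Ti4+: 18 e⁻, Z=22, Zr4+: 36 e⁻, Z=40, Y3+: 36 e⁻, Z=39, Sr2+: 36 e⁻, Z=38, Rb+: 36 e⁻, Z=37, Se2-: 36 e⁻, Z=34. V5+ < Ti4+ (isoelectronic, higher Z=23 is smaller); Ti4+ < Zr4+ (same group, 1 shell fewer); Zr4+ < Y3+ (both 36 e⁻, Z=40>39); Y3+ < Sr2+ (both 36 e⁻, Z=39>38); Sr2+ < Rb+ (both 36 e⁻, Z=38>37); Rb+ < Se2- (both 36 e⁻, Z=37>34).
With Rb+ included the full order is V5+ < Ti4+ < Zr4+ < Y3+ < Sr2+ < Rb+ < Se2-, so it takes position 6.

6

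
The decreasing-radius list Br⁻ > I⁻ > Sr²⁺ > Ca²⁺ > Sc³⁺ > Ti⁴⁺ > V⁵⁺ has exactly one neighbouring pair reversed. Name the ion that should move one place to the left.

I⁻

The pair Br⁻, I⁻ is the wrong way round — Br⁻ and I⁻ are in one column with the same charge; the lighter period-4 ion has one fewer shell and is smaller. All other adjacent pairs agree with periodic trends, so I⁻ is the misplaced ion.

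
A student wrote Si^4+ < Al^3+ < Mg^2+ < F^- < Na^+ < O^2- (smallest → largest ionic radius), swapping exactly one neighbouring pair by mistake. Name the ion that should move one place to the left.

Na^+

Compare adjacent ions: both have 10 electrons but Z(Na)=11 > Z(F)=9, so Na^+ should be the smaller of the two — yet in this increasing list F^- sits before Na^+. Nothing else is reversed, so Na^+ should move one place to the left.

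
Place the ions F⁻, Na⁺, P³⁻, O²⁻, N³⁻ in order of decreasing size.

Work out protons and electrons: Na⁺: 10 e⁻, Z=11, F⁻: 10 e⁻, Z=9, O²⁻: 10 e⁻, Z=8, N³⁻: 10 e⁻, Z=7, P³⁻: 18 e⁻, Z=15. Na⁺ < F⁻ (isoelectronic, higher Z=11 is smaller); F⁻ < O²⁻ (both 10 e⁻, Z=9>8); O²⁻ < N³⁻ (both 10 e⁻, Z=8>7); N³⁻ < P³⁻ (same group, 1 shell fewer).

P³⁻ > N³⁻ > O²⁻ > F⁻ > Na⁺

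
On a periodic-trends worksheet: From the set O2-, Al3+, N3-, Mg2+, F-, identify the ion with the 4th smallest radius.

Each ion has 10 electrons. The ranking follows nuclear charge in reverse — greater Z gives a smaller radius. Al3+ (Z=13), Mg2+ (Z=12), F- (Z=9), O2- (Z=8), N3- (Z=7).
Ordering: Al3+ < Mg2+ < F- < O2- < N3-. The 4th smallest is O2-.

O2-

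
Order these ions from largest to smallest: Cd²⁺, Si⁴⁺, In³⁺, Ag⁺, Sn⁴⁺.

Ag⁺ > Cd²⁺ > In³⁺ > Sn⁴⁺ > Si⁴⁺

Electron counts and nuclear charges: Si⁴⁺ (Z=14, 10 e⁻), Sn⁴⁺ (Z=50, 46 e⁻), In³⁺ (Z=49, 46 e⁻), Cd²⁺ (Z=48, 46 e⁻), Ag⁺ (Z=47, 46 e⁻). Si⁴⁺ < Sn⁴⁺ (same group, 2 shells fewer); Sn⁴⁺ < In³⁺ (both 46 e⁻, Z=50>49); In³⁺ < Cd²⁺ (both 46 e⁻, Z=49>48); Cd²⁺ < Ag⁺ (isoelectronic, higher Z=48 is smaller).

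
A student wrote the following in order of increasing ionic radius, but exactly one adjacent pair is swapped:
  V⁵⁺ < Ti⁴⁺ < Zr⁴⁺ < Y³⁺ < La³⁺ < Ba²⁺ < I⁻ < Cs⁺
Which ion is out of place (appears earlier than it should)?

I⁻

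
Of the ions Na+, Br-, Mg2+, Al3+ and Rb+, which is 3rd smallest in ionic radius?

Na+

Electron counts and nuclear charges: Al3+ has 10 e⁻ (Z=13), Mg2+ has 10 e⁻ (Z=12), Na+ has 10 e⁻ (Z=11), Rb+ has 36 e⁻ (Z=37), Br- has 36 e⁻ (Z=35). Al3+ < Mg2+ (isoelectronic, higher Z=13 is smaller); Mg2+ < Na+ (isoelectronic, higher Z=12 is smaller); Na+ < Rb+ (same group, period 3 vs 5); Rb+ < Br- (both 36 e⁻, Z=37>35).
Ordering: Al3+ < Mg2+ < Na+ < Rb+ < Br-. The 3rd smallest is Na+.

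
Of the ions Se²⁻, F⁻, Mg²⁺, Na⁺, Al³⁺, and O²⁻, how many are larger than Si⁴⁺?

Electron counts and nuclear charges: Si⁴⁺ has 10 e⁻ (Z=14), Al³⁺ has 10 e⁻ (Z=13), Mg²⁺ has 10 e⁻ (Z=12), Na⁺ has 10 e⁻ (Z=11), F⁻ has 10 e⁻ (Z=9), O²⁻ has 10 e⁻ (Z=8), Se²⁻ has 36 e⁻ (Z=34). Si⁴⁺ < Al³⁺ (isoelectronic, higher Z=14 is smaller); Al³⁺ < Mg²⁺ (isoelectronic, higher Z=13 is smaller); Mg²⁺ < Na⁺ (isoelectronic, higher Z=12 is smaller); Na⁺ < F⁻ (both 10 e⁻, Z=11>9); F⁻ < O²⁻ (both 10 e⁻, Z=9>8); O²⁻ < Se²⁻ (same group, 2 shells fewer).
Placing each against Si⁴⁺: smaller — none; larger — Al³⁺, Mg²⁺, Na⁺, F⁻, O²⁻, Se²⁻. That's 6.

6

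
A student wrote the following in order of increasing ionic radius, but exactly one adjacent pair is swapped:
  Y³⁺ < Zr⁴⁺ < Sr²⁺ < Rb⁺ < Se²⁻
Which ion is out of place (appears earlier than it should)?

Y³⁺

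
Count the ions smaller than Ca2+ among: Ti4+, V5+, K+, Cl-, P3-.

All of these have 18 electrons (isoelectronic). With the same electron cloud, the ion with the most protons pulls it in tightest. Nuclear charges: V5+ (Z=23), Ti4+ (Z=22), Ca2+ (Z=20), K+ (Z=19), Cl- (Z=17), P3- (Z=15). Highest Z is smallest.
Ordering all of them (including Ca2+) by radius gives V5+ < Ti4+ < Ca2+ < K+ < Cl- < P3-. That's 2.

2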